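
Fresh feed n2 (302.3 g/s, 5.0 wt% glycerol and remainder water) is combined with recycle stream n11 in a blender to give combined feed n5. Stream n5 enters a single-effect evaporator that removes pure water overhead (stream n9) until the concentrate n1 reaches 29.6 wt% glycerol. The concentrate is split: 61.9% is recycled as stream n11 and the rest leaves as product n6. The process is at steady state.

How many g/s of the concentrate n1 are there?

134 g/s

Overall glycerol balance (none leaves overhead): glycerol in fresh feed = glycerol in product, i.e. 302.3×0.050 = (1−0.619)·n1·0.296.
n1 = 15.115/(0.296×0.381) = 134.03 g/s.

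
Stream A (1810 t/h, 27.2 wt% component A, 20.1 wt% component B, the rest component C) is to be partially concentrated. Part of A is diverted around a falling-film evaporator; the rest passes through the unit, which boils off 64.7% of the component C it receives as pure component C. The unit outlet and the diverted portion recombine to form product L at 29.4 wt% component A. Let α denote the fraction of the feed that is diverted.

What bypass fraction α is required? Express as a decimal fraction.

0.781

All 1810×0.272 = 492.32 t/h of component A reaches L, so L = 492.32/0.294 = 1674.6 t/h and vapour = 135.44 t/h.
The evaporator receives (1−α)·1810 of feed at 0.527 component C and removes 0.647 of that component C:
0.647×0.527×(1−α)×1810 = 135.44
(1−α) = 135.44/617.15 = 0.2195;  α = 0.7805.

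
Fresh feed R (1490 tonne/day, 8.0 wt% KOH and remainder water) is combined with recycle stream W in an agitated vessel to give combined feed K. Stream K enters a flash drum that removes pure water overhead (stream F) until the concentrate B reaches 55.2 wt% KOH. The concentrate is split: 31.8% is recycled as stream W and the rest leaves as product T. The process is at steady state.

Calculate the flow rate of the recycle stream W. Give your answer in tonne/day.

Overall KOH balance (none leaves overhead): KOH in fresh feed = KOH in product, i.e. 1490×0.080 = (1−0.318)·B·0.552.
B = 119.2/(0.552×0.682) = 316.63 tonne/day.
Recycle W = 0.318×316.63 = 100.69 tonne/day.

100.7 tonne/day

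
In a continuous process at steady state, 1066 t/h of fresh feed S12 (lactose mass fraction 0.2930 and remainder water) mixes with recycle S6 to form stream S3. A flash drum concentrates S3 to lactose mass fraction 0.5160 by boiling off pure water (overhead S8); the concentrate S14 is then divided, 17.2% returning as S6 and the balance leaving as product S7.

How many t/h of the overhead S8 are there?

460.7 t/h

Overall lactose balance (none leaves overhead): lactose in fresh feed = lactose in product, i.e. 1066×0.293 = (1−0.172)·S14·0.516.
S14 = 312.34/(0.516×0.828) = 731.05 t/h.
Recycle S6 = 0.172×731.05 = 125.74 t/h.
Combined feed S3 = 1066 + 125.74 = 1191.7 t/h.
Overhead S8 = S3 − S14 = 1191.7 − 731.05 = 460.69 t/h.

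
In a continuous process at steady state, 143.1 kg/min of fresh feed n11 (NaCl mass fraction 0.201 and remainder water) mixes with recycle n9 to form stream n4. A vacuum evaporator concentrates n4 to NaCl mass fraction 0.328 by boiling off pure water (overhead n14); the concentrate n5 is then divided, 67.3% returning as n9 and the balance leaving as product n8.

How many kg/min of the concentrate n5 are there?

268.2 kg/min

Overall NaCl balance (none leaves overhead): NaCl in fresh feed = NaCl in product, i.e. 143.1×0.201 = (1−0.673)·n5·0.328.
n5 = 28.763/(0.328×0.327) = 268.17 kg/min.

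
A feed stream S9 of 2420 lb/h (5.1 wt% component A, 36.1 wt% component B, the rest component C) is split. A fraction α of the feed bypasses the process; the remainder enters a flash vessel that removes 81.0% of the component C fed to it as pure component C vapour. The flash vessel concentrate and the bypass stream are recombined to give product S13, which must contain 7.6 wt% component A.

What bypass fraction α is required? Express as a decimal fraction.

All 2420×0.051 = 123.42 lb/h of component A reaches S13, so S13 = 123.42/0.076 = 1623.9 lb/h and vapour = 796.05 lb/h.
The evaporator receives (1−α)·2420 of feed at 0.588 component C and removes 0.810 of that component C:
0.810×0.588×(1−α)×2420 = 796.05
(1−α) = 796.05/1152.6 = 0.6907;  α = 0.3093.

0.309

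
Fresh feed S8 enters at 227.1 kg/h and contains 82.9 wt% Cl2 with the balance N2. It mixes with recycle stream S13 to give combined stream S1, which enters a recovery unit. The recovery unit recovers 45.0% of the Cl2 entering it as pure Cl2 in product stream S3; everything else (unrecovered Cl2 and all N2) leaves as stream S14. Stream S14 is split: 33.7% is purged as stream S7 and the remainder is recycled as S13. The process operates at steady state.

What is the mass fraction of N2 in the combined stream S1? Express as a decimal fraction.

0.280

N2 enters only via S8 and leaves only via the purge: 227.1×0.171 = 0.337×(N2 in S14), and the recovery unit passes all N2, so N2 in S1 = N2 in S14 = 115.23 kg/h.
Cl2 in S1: m_A = 227.1×0.829 + (1−0.337)·(1−0.450)·m_A, so m_A = 188.27/0.6353 = 296.32 kg/h.
S1 = 296.32 + 115.23 = 411.55 kg/h.
N2 fraction in S1 = 115.23/411.55 = 0.280.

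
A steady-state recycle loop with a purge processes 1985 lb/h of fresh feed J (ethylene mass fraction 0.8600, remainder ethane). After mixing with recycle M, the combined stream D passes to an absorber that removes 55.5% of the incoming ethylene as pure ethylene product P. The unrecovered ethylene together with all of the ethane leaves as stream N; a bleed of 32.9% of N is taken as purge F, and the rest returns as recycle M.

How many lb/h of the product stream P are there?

ethylene in D: m_A = 1985×0.860 + (1−0.329)·(1−0.555)·m_A, so m_A = 1707.1/0.7014 = 2433.8 lb/h.
Product P = 0.555×2433.8 = 1350.8 lb/h.

1351 lb/h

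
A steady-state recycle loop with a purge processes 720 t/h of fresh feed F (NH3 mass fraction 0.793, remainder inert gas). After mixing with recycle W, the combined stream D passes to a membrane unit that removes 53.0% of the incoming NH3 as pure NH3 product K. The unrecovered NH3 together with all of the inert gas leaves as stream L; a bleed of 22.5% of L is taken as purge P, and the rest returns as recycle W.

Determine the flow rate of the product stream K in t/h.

NH3 in D: m_A = 720×0.793 + (1−0.225)·(1−0.530)·m_A, so m_A = 570.96/0.6358 = 898.09 t/h.
Product K = 0.530×898.09 = 475.99 t/h.

476 t/h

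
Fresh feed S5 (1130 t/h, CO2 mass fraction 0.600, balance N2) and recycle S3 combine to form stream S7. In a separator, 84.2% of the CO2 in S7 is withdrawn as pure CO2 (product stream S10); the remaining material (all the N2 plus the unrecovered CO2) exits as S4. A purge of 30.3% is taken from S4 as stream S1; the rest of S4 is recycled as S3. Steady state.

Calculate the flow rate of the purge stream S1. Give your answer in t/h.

488.5 t/h

N2 enters only via S5 and leaves only via the purge: 1130×0.400 = 0.303×(N2 in S4), and the separator passes all N2, so N2 in S7 = N2 in S4 = 1491.7 t/h.
CO2 in S7: m_A = 1130×0.600 + (1−0.303)·(1−0.842)·m_A, so m_A = 678/0.8899 = 761.91 t/h.
S4 = (1−0.842)×761.91 + 1491.7 = 1612.1 t/h.
Purge S1 = 0.303×1612.1 = 488.48 t/h.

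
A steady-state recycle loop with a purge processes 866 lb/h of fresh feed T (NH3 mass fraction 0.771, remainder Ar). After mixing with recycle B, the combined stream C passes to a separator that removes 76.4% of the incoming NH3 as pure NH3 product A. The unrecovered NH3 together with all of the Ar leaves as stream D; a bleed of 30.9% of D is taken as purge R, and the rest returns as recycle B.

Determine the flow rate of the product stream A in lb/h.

NH3 in C: m_A = 866×0.771 + (1−0.309)·(1−0.764)·m_A, so m_A = 667.69/0.8369 = 797.79 lb/h.
Product A = 0.764×797.79 = 609.51 lb/h.

609.5 lb/h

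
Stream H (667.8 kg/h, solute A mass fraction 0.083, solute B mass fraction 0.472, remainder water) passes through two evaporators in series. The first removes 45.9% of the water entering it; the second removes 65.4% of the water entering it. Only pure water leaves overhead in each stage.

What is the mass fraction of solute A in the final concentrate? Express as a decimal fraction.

0.130

water in feed = 667.8×0.445 = 297.17 kg/h.
After stage 1: water left = (1−0.459)×297.17 = 160.77; stream total = 531.4 kg/h.
After stage 2: water left = (1−0.654)×160.77 = 55.626; final concentrate = 426.26 kg/h.
solute A fraction = 55.427/426.26 = 0.130.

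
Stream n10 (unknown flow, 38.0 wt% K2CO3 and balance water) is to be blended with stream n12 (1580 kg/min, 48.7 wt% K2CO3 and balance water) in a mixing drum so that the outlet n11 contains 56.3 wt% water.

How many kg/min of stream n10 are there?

Let n10 be the unknown flow. Total out = 1580 + n10.
water balance: 810.54 + 0.620·n10 = 0.563·(1580 + n10)
(0.620 − 0.563)·n10 = 0.563×1580 − 810.54 = 79
n10 = 79 / 0.057 = 1386 kg/min

1386 kg/min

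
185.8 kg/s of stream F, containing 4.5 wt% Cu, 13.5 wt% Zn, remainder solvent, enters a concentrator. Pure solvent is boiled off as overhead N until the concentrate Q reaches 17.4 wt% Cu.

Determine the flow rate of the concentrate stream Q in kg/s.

48.05 kg/s

Cu is conserved: 185.8×0.045 = 8.361 kg/s all reports to the concentrate.
Concentrate = 8.361/(target fraction) = 48.052 kg/s.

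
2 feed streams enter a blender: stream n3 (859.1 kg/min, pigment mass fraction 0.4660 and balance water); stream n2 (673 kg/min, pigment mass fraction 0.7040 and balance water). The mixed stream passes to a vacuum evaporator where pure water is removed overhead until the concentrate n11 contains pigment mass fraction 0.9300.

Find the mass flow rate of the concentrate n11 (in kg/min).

939.9 kg/min

pigment entering = 859.1×0.466 + 673×0.704 = 874.13 kg/min.
All pigment reports to n11, so n11 = 874.13/0.930 = 939.93 kg/min.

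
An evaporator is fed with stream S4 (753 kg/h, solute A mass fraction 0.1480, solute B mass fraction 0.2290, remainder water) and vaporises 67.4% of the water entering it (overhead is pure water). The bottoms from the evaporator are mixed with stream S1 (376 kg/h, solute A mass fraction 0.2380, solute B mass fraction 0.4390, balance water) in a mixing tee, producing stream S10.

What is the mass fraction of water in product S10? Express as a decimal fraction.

Vapour removed = 0.674×0.623×753 = 316.19 kg/h; concentrate = 436.81 kg/h.
water reaching the mixer = 152.93 (from concentrate) + 376×0.323 = 274.38 kg/h.
Product flow = 436.81 + 376 = 812.81 kg/h; water fraction = 0.3376.

0.3376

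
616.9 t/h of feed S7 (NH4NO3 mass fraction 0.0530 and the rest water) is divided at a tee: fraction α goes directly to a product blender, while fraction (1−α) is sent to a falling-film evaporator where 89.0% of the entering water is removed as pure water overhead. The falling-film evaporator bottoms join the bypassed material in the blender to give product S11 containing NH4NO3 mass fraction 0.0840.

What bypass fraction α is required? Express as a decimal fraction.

0.562

All 616.9×0.053 = 32.696 t/h of NH4NO3 reaches S11, so S11 = 32.696/0.084 = 389.23 t/h and vapour = 227.67 t/h.
The evaporator receives (1−α)·616.9 of feed at 0.947 water and removes 0.890 of that water:
0.890×0.947×(1−α)×616.9 = 227.67
(1−α) = 227.67/519.94 = 0.4379;  α = 0.5621.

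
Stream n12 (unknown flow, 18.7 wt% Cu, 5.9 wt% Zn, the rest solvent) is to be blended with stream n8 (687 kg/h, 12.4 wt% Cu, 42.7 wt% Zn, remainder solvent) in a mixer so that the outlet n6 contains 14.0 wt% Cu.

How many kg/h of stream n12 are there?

233.9 kg/h

Let n12 be the unknown flow. Total out = 687 + n12.
Cu balance: 85.188 + 0.187·n12 = 0.140·(687 + n12)
(0.187 − 0.140)·n12 = 0.140×687 − 85.188 = 10.992
n12 = 10.992 / 0.047 = 233.87 kg/h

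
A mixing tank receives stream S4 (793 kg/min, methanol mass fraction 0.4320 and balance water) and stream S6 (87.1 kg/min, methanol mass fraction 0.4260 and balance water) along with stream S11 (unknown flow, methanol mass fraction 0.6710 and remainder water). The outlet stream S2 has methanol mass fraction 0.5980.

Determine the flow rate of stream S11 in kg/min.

Let S11 be the unknown flow. Total out = 880.1 + S11.
methanol balance: 379.68 + 0.671·S11 = 0.598·(880.1 + S11)
(0.671 − 0.598)·S11 = 0.598×880.1 − 379.68 = 146.62
S11 = 146.62 / 0.073 = 2008.5 kg/min

2008 kg/min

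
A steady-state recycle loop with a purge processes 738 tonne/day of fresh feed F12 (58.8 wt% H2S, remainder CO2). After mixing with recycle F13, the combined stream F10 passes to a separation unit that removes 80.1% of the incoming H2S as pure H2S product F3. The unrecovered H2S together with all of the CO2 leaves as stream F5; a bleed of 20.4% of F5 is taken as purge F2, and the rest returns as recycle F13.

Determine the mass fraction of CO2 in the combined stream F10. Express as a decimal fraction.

0.743

CO2 enters only via F12 and leaves only via the purge: 738×0.412 = 0.204×(CO2 in F5), and the separation unit passes all CO2, so CO2 in F10 = CO2 in F5 = 1490.5 tonne/day.
H2S in F10: m_A = 738×0.588 + (1−0.204)·(1−0.801)·m_A, so m_A = 433.94/0.8416 = 515.62 tonne/day.
F10 = 515.62 + 1490.5 = 2006.1 tonne/day.
CO2 fraction in F10 = 1490.5/2006.1 = 0.743.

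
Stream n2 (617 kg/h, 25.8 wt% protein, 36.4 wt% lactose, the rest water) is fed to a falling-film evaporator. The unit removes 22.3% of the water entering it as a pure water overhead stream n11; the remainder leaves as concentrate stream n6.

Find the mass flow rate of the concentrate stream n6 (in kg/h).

water entering = 617×0.378 = 233.23 kg/h; overhead removed = 0.223×233.23 = 52.009 kg/h.
Concentrate = 617 − 52.009 = 564.99 kg/h.

565 kg/h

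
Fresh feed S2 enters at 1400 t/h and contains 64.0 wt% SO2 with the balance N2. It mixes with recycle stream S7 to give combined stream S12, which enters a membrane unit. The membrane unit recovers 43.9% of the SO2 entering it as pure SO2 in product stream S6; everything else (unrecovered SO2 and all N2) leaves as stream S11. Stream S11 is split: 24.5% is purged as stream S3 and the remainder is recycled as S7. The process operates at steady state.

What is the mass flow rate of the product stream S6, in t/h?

682.4 t/h

SO2 in S12: m_A = 1400×0.640 + (1−0.245)·(1−0.439)·m_A, so m_A = 896/0.5764 = 1554.4 t/h.
Product S6 = 0.439×1554.4 = 682.36 t/h.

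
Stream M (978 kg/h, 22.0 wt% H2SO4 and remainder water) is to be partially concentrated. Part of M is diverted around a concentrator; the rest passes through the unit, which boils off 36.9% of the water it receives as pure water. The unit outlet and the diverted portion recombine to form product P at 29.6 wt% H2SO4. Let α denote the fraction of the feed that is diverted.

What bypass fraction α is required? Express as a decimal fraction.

All 978×0.220 = 215.16 kg/h of H2SO4 reaches P, so P = 215.16/0.296 = 726.89 kg/h and vapour = 251.11 kg/h.
The evaporator receives (1−α)·978 of feed at 0.780 water and removes 0.369 of that water:
0.369×0.780×(1−α)×978 = 251.11
(1−α) = 251.11/281.49 = 0.8921;  α = 0.1079.

0.108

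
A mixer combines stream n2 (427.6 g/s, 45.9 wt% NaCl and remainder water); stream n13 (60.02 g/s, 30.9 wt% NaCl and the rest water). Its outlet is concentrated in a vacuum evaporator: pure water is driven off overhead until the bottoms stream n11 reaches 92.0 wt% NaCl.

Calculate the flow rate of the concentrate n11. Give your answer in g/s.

NaCl entering = 427.6×0.459 + 60.02×0.309 = 214.81 g/s.
All NaCl reports to n11, so n11 = 214.81/0.920 = 233.49 g/s.

233.5 g/s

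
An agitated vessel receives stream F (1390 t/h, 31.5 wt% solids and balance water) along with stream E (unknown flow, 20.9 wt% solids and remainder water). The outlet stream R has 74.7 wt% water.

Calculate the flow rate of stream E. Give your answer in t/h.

Let E be the unknown flow. Total out = 1390 + E.
water balance: 952.15 + 0.791·E = 0.747·(1390 + E)
(0.791 − 0.747)·E = 0.747×1390 − 952.15 = 86.18
E = 86.18 / 0.044 = 1958.6 t/h

1959 t/h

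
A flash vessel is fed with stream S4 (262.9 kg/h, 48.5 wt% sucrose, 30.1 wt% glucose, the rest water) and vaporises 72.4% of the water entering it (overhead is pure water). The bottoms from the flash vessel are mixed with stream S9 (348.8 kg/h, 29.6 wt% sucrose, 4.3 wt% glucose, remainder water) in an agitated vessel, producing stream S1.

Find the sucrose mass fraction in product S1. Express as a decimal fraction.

0.4041

Vapour removed = 0.724×0.214×262.9 = 40.733 kg/h; concentrate = 222.17 kg/h.
sucrose reaching the mixer = 127.51 (from concentrate) + 348.8×0.296 = 230.75 kg/h.
Product flow = 222.17 + 348.8 = 570.97 kg/h; sucrose fraction = 0.4041.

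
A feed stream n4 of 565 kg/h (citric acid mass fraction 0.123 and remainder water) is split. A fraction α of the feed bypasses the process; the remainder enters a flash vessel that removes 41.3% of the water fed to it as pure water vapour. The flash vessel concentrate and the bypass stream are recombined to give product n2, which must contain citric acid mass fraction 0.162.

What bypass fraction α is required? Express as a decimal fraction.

0.335

All 565×0.123 = 69.495 kg/h of citric acid reaches n2, so n2 = 69.495/0.162 = 428.98 kg/h and vapour = 136.02 kg/h.
The evaporator receives (1−α)·565 of feed at 0.877 water and removes 0.413 of that water:
0.413×0.877×(1−α)×565 = 136.02
(1−α) = 136.02/204.64 = 0.6647;  α = 0.3353.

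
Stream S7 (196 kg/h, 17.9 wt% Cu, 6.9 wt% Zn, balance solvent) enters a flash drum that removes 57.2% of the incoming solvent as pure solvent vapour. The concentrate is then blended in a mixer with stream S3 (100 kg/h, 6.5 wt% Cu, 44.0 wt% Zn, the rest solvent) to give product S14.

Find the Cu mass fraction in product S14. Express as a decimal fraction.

Vapour removed = 0.572×0.752×196 = 84.308 kg/h; concentrate = 111.69 kg/h.
Cu reaching the mixer = 35.084 (from concentrate) + 100×0.065 = 41.584 kg/h.
Product flow = 111.69 + 100 = 211.69 kg/h; Cu fraction = 0.196.

0.196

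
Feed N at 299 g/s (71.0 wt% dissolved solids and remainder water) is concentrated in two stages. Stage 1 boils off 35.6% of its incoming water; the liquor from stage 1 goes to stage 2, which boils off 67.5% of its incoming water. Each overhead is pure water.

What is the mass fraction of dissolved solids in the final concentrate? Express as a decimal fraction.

water in feed = 299×0.290 = 86.71 g/s.
After stage 1: water left = (1−0.356)×86.71 = 55.841; stream total = 268.13 g/s.
After stage 2: water left = (1−0.675)×55.841 = 18.148; final concentrate = 230.44 g/s.
dissolved solids fraction = 212.29/230.44 = 0.921.

0.921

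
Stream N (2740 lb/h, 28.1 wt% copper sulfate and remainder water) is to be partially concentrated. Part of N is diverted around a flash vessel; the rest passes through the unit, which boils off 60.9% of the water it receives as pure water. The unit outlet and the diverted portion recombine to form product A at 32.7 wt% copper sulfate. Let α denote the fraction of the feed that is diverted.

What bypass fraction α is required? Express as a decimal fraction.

0.679

All 2740×0.281 = 769.94 lb/h of copper sulfate reaches A, so A = 769.94/0.327 = 2354.6 lb/h and vapour = 385.44 lb/h.
The evaporator receives (1−α)·2740 of feed at 0.719 water and removes 0.609 of that water:
0.609×0.719×(1−α)×2740 = 385.44
(1−α) = 385.44/1199.8 = 0.3213;  α = 0.6787.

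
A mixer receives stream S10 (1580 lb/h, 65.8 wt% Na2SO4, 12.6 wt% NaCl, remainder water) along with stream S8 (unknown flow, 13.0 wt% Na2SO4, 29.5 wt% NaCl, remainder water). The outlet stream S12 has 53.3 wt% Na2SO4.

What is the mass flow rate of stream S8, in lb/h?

Let S8 be the unknown flow. Total out = 1580 + S8.
Na2SO4 balance: 1039.6 + 0.130·S8 = 0.533·(1580 + S8)
(0.130 − 0.533)·S8 = 0.533×1580 − 1039.6 = -197.5
S8 = -197.5 / -0.403 = 490.07 lb/h

490.1 lb/h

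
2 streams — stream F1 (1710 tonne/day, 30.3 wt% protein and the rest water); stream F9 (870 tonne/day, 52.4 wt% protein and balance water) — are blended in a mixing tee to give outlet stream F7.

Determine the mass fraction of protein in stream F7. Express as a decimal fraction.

0.378

Total flow out = 1710 + 870 = 2580 tonne/day.
protein in = 1710×0.303 + 870×0.524 = 974.01 tonne/day.
protein mass fraction in F7 = 974.01/2580 = 0.378.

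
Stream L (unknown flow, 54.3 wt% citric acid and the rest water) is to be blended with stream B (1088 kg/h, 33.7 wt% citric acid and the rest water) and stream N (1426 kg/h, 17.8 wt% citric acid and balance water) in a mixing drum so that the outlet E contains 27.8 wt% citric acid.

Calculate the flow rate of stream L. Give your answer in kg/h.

Let L be the unknown flow. Total out = 2514 + L.
citric acid balance: 620.48 + 0.543·L = 0.278·(2514 + L)
(0.543 − 0.278)·L = 0.278×2514 − 620.48 = 78.408
L = 78.408 / 0.265 = 295.88 kg/h

295.9 kg/h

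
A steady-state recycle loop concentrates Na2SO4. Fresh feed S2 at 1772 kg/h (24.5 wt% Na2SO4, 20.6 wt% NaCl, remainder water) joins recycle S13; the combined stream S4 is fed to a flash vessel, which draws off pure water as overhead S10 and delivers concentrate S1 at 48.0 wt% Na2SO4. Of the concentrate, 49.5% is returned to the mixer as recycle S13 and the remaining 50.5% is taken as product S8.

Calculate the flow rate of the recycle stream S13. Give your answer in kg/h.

886.5 kg/h

Overall Na2SO4 balance (none leaves overhead): Na2SO4 in fresh feed = Na2SO4 in product, i.e. 1772×0.245 = (1−0.495)·S1·0.480.
S1 = 434.14/(0.480×0.505) = 1791 kg/h.
Recycle S13 = 0.495×1791 = 886.55 kg/h.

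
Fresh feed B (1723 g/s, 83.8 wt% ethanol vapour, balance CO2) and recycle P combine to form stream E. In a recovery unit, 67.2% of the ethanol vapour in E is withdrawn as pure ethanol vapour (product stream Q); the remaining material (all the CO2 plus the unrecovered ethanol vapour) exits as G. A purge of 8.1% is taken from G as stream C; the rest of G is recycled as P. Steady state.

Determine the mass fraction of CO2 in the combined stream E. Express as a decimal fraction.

CO2 enters only via B and leaves only via the purge: 1723×0.162 = 0.081×(CO2 in G), and the recovery unit passes all CO2, so CO2 in E = CO2 in G = 3446 g/s.
ethanol vapour in E: m_A = 1723×0.838 + (1−0.081)·(1−0.672)·m_A, so m_A = 1443.9/0.6986 = 2066.9 g/s.
E = 2066.9 + 3446 = 5512.9 g/s.
CO2 fraction in E = 3446/5512.9 = 0.625.

0.625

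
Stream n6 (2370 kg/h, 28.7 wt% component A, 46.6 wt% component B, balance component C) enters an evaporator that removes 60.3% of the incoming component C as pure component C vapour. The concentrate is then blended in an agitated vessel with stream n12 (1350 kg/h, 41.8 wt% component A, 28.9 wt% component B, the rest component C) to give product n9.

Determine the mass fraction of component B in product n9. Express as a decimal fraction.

0.444

Vapour removed = 0.603×0.247×2370 = 352.99 kg/h; concentrate = 2017 kg/h.
component B reaching the mixer = 1104.4 (from concentrate) + 1350×0.289 = 1494.6 kg/h.
Product flow = 2017 + 1350 = 3367 kg/h; component B fraction = 0.444.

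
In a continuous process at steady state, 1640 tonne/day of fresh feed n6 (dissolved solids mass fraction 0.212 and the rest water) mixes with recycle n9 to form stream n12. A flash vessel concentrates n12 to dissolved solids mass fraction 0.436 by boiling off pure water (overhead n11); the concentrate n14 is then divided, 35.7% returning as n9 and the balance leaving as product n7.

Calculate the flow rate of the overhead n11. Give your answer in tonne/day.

842.6 tonne/day

Overall dissolved solids balance (none leaves overhead): dissolved solids in fresh feed = dissolved solids in product, i.e. 1640×0.212 = (1−0.357)·n14·0.436.
n14 = 347.68/(0.436×0.643) = 1240.2 tonne/day.
Recycle n9 = 0.357×1240.2 = 442.74 tonne/day.
Combined feed n12 = 1640 + 442.74 = 2082.7 tonne/day.
Overhead n11 = n12 − n14 = 2082.7 − 1240.2 = 842.57 tonne/day.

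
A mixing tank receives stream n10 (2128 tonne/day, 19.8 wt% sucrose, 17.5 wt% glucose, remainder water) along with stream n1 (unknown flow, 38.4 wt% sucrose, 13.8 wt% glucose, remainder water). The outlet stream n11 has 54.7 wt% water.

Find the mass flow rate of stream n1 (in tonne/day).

Let n1 be the unknown flow. Total out = 2128 + n1.
water balance: 1334.3 + 0.478·n1 = 0.547·(2128 + n1)
(0.478 − 0.547)·n1 = 0.547×2128 − 1334.3 = -170.24
n1 = -170.24 / -0.069 = 2467.2 tonne/day

2467 tonne/day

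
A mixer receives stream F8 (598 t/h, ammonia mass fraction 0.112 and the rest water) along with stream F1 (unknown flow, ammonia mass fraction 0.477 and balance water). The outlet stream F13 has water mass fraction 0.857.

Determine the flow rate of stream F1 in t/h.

55.5 t/h

Let F1 be the unknown flow. Total out = 598 + F1.
water balance: 531.02 + 0.523·F1 = 0.857·(598 + F1)
(0.523 − 0.857)·F1 = 0.857×598 − 531.02 = -18.538
F1 = -18.538 / -0.334 = 55.503 t/h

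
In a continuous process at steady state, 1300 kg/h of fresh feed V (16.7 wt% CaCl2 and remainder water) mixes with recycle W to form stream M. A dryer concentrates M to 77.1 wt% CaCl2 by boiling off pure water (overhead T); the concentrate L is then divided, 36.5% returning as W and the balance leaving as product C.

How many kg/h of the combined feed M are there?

1462 kg/h

Overall CaCl2 balance (none leaves overhead): CaCl2 in fresh feed = CaCl2 in product, i.e. 1300×0.167 = (1−0.365)·L·0.771.
L = 217.1/(0.771×0.635) = 443.44 kg/h.
Recycle W = 0.365×443.44 = 161.85 kg/h.
Combined feed M = 1300 + 161.85 = 1461.9 kg/h.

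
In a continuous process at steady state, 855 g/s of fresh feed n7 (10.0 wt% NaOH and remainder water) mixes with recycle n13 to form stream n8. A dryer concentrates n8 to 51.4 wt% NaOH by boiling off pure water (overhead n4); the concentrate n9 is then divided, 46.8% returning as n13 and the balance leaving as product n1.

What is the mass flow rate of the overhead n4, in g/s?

688.7 g/s

Overall NaOH balance (none leaves overhead): NaOH in fresh feed = NaOH in product, i.e. 855×0.100 = (1−0.468)·n9·0.514.
n9 = 85.5/(0.514×0.532) = 312.67 g/s.
Recycle n13 = 0.468×312.67 = 146.33 g/s.
Combined feed n8 = 855 + 146.33 = 1001.3 g/s.
Overhead n4 = n8 − n9 = 1001.3 − 312.67 = 688.66 g/s.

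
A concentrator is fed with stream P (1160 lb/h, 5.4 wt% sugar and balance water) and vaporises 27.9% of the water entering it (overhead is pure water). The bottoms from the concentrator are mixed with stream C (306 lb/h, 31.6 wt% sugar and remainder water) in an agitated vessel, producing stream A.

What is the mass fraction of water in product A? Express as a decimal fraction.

Vapour removed = 0.279×0.946×1160 = 306.16 lb/h; concentrate = 853.84 lb/h.
water reaching the mixer = 791.2 (from concentrate) + 306×0.684 = 1000.5 lb/h.
Product flow = 853.84 + 306 = 1159.8 lb/h; water fraction = 0.863.

0.863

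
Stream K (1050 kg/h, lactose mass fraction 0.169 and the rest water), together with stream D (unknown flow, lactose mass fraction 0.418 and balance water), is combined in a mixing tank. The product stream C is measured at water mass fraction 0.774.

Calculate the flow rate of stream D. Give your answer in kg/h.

311.7 kg/h

Let D be the unknown flow. Total out = 1050 + D.
water balance: 872.55 + 0.582·D = 0.774·(1050 + D)
(0.582 − 0.774)·D = 0.774×1050 − 872.55 = -59.85
D = -59.85 / -0.192 = 311.72 kg/h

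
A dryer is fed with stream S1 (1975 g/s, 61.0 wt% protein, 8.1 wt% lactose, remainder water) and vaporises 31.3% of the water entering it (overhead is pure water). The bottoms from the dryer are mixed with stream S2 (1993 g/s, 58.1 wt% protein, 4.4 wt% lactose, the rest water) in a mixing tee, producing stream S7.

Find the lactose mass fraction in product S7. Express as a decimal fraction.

0.0656

Vapour removed = 0.313×0.309×1975 = 191.02 g/s; concentrate = 1784 g/s.
lactose reaching the mixer = 159.97 (from concentrate) + 1993×0.044 = 247.67 g/s.
Product flow = 1784 + 1993 = 3777 g/s; lactose fraction = 0.0656.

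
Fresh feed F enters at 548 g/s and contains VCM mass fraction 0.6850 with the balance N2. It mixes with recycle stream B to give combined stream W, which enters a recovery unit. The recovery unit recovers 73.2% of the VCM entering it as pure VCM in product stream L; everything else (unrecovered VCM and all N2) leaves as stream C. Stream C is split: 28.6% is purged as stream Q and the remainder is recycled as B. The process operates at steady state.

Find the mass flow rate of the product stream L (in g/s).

339.8 g/s

VCM in W: m_A = 548×0.685 + (1−0.286)·(1−0.732)·m_A, so m_A = 375.38/0.8086 = 464.21 g/s.
Product L = 0.732×464.21 = 339.8 g/s.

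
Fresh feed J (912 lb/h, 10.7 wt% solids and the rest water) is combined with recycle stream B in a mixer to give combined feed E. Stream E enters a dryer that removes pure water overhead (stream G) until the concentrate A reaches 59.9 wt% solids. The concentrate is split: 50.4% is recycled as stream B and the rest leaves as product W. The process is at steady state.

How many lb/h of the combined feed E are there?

Overall solids balance (none leaves overhead): solids in fresh feed = solids in product, i.e. 912×0.107 = (1−0.504)·A·0.599.
A = 97.584/(0.599×0.496) = 328.45 lb/h.
Recycle B = 0.504×328.45 = 165.54 lb/h.
Combined feed E = 912 + 165.54 = 1077.5 lb/h.

1078 lb/h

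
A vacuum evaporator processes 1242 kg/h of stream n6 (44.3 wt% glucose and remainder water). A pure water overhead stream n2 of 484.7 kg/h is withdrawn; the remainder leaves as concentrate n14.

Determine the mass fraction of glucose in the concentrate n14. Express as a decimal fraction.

glucose is not removed: 1242×0.443 = 550.21 kg/h of glucose enters n14.
Concentrate = 1242 − 484.7 = 757.3 kg/h.
Mass fraction = 550.21/757.3 = 0.7265.

0.7265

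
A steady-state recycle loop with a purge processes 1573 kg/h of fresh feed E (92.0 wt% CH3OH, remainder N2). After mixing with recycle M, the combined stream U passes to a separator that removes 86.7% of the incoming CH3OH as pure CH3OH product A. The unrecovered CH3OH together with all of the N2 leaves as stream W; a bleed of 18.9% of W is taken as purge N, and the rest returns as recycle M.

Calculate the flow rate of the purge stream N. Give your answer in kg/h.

N2 enters only via E and leaves only via the purge: 1573×0.080 = 0.189×(N2 in W), and the separator passes all N2, so N2 in U = N2 in W = 665.82 kg/h.
CH3OH in U: m_A = 1573×0.920 + (1−0.189)·(1−0.867)·m_A, so m_A = 1447.2/0.8921 = 1622.1 kg/h.
W = (1−0.867)×1622.1 + 665.82 = 881.56 kg/h.
Purge N = 0.189×881.56 = 166.62 kg/h.

166.6 kg/h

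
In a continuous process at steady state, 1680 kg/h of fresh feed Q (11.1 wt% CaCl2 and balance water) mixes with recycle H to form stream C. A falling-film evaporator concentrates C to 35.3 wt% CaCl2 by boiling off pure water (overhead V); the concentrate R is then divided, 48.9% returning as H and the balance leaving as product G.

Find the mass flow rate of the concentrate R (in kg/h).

1034 kg/h

Overall CaCl2 balance (none leaves overhead): CaCl2 in fresh feed = CaCl2 in product, i.e. 1680×0.111 = (1−0.489)·R·0.353.
R = 186.48/(0.353×0.511) = 1033.8 kg/h.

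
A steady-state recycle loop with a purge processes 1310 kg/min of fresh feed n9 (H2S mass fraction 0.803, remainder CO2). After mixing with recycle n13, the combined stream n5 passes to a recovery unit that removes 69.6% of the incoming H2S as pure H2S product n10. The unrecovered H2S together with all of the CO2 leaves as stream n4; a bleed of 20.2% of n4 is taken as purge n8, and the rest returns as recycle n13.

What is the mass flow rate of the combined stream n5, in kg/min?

2666 kg/min

CO2 enters only via n9 and leaves only via the purge: 1310×0.197 = 0.202×(CO2 in n4), and the recovery unit passes all CO2, so CO2 in n5 = CO2 in n4 = 1277.6 kg/min.
H2S in n5: m_A = 1310×0.803 + (1−0.202)·(1−0.696)·m_A, so m_A = 1051.9/0.7574 = 1388.9 kg/min.
n5 = 1388.9 + 1277.6 = 2666.4 kg/min.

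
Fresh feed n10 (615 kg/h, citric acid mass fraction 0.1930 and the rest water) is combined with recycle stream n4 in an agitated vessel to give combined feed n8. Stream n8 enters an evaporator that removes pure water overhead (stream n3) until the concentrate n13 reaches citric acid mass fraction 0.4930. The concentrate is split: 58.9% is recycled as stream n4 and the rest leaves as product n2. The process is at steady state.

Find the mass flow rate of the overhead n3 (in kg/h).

374.2 kg/h

Overall citric acid balance (none leaves overhead): citric acid in fresh feed = citric acid in product, i.e. 615×0.193 = (1−0.589)·n13·0.493.
n13 = 118.7/(0.493×0.411) = 585.79 kg/h.
Recycle n4 = 0.589×585.79 = 345.03 kg/h.
Combined feed n8 = 615 + 345.03 = 960.03 kg/h.
Overhead n3 = n8 − n13 = 960.03 − 585.79 = 374.24 kg/h.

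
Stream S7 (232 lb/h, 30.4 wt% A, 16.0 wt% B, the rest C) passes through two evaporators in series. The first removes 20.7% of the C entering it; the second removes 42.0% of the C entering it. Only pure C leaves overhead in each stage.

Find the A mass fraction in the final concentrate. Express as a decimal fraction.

0.4279

C in feed = 232×0.536 = 124.35 lb/h.
After stage 1: C left = (1−0.207)×124.35 = 98.611; stream total = 206.26 lb/h.
After stage 2: C left = (1−0.420)×98.611 = 57.194; final concentrate = 164.84 lb/h.
A fraction = 70.528/164.84 = 0.4279.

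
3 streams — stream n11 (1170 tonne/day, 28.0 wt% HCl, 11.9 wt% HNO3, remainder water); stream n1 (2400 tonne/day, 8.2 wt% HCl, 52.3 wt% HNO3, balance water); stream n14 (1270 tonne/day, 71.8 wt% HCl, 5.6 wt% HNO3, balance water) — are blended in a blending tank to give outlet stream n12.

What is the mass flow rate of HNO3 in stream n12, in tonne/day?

1466 tonne/day

HNO3 out = HNO3 in = 1170×0.119 + 2400×0.523 + 1270×0.056 = 1465.5 tonne/day.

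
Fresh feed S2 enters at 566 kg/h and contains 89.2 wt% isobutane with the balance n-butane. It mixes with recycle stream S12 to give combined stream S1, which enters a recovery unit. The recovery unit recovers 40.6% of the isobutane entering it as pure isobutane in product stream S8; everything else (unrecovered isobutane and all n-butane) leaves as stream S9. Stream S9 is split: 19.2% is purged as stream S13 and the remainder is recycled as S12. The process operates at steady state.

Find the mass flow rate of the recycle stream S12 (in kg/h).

n-butane enters only via S2 and leaves only via the purge: 566×0.108 = 0.192×(n-butane in S9), and the recovery unit passes all n-butane, so n-butane in S1 = n-butane in S9 = 318.38 kg/h.
isobutane in S1: m_A = 566×0.892 + (1−0.192)·(1−0.406)·m_A, so m_A = 504.87/0.5200 = 970.82 kg/h.
S9 = (1−0.406)×970.82 + 318.38 = 895.04 kg/h.
Recycle S12 = (1−0.192)×895.04 = 723.19 kg/h.

723.2 kg/h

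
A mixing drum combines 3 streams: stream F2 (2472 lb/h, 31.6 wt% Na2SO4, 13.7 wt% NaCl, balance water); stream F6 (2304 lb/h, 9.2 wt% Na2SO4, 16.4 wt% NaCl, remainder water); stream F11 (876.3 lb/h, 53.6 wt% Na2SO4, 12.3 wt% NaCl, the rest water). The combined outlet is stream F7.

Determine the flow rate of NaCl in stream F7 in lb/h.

824.3 lb/h

NaCl out = NaCl in = 2472×0.137 + 2304×0.164 + 876.3×0.123 = 824.3 lb/h.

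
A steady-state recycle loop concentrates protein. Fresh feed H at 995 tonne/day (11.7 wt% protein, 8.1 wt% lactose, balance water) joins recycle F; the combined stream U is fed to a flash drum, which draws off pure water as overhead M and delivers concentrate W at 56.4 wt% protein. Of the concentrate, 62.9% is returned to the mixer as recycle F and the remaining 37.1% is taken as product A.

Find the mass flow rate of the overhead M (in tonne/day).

788.6 tonne/day

Overall protein balance (none leaves overhead): protein in fresh feed = protein in product, i.e. 995×0.117 = (1−0.629)·W·0.564.
W = 116.42/(0.564×0.371) = 556.36 tonne/day.
Recycle F = 0.629×556.36 = 349.95 tonne/day.
Combined feed U = 995 + 349.95 = 1345 tonne/day.
Overhead M = U − W = 1345 − 556.36 = 788.59 tonne/day.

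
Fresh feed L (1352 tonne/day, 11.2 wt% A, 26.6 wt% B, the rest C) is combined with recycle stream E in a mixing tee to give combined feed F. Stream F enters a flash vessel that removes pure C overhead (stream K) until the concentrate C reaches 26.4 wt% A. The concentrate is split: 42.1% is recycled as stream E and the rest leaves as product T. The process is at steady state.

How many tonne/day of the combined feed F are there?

1769 tonne/day

Overall A balance (none leaves overhead): A in fresh feed = A in product, i.e. 1352×0.112 = (1−0.421)·C·0.264.
C = 151.42/(0.264×0.579) = 990.63 tonne/day.
Recycle E = 0.421×990.63 = 417.06 tonne/day.
Combined feed F = 1352 + 417.06 = 1769.1 tonne/day.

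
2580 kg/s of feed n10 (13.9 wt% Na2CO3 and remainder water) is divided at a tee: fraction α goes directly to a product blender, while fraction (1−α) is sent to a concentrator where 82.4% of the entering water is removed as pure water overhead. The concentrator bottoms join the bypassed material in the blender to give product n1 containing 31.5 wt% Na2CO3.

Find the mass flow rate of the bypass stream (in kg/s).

All 2580×0.139 = 358.62 kg/s of Na2CO3 reaches n1, so n1 = 358.62/0.315 = 1138.5 kg/s and vapour = 1441.5 kg/s.
The evaporator receives (1−α)·2580 of feed at 0.861 water and removes 0.824 of that water:
0.824×0.861×(1−α)×2580 = 1441.5
(1−α) = 1441.5/1830.4 = 0.7875;  α = 0.2125.
Bypass flow = 0.2125×2580 = 548.15 kg/s.

548.2 kg/s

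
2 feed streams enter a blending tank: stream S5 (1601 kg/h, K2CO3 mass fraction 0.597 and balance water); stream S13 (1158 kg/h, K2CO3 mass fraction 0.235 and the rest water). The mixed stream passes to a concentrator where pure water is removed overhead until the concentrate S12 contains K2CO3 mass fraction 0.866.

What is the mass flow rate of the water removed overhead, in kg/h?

K2CO3 entering = 1601×0.597 + 1158×0.235 = 1227.9 kg/h.
All K2CO3 reports to S12, so S12 = 1227.9/0.866 = 1417.9 kg/h.
Total feed = 2759 kg/h; overhead = 2759 − 1417.9 = 1341.1 kg/h.

1341 kg/h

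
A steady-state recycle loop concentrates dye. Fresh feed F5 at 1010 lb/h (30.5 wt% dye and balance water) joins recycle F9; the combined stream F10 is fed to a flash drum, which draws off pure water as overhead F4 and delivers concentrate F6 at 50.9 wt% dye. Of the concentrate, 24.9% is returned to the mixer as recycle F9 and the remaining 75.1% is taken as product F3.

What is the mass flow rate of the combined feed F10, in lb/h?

1211 lb/h

Overall dye balance (none leaves overhead): dye in fresh feed = dye in product, i.e. 1010×0.305 = (1−0.249)·F6·0.509.
F6 = 308.05/(0.509×0.751) = 805.87 lb/h.
Recycle F9 = 0.249×805.87 = 200.66 lb/h.
Combined feed F10 = 1010 + 200.66 = 1210.7 lb/h.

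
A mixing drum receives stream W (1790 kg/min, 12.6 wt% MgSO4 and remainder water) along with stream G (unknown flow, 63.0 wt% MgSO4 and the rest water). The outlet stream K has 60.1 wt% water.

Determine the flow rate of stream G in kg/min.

Let G be the unknown flow. Total out = 1790 + G.
water balance: 1564.5 + 0.370·G = 0.601·(1790 + G)
(0.370 − 0.601)·G = 0.601×1790 − 1564.5 = -488.67
G = -488.67 / -0.231 = 2115.5 kg/min

2115 kg/min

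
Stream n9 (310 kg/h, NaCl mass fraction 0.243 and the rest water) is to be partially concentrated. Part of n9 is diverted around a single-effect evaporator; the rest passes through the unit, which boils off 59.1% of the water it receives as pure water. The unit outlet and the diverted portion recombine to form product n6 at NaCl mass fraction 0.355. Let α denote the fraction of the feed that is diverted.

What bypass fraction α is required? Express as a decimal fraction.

0.295

All 310×0.243 = 75.33 kg/h of NaCl reaches n6, so n6 = 75.33/0.355 = 212.2 kg/h and vapour = 97.803 kg/h.
The evaporator receives (1−α)·310 of feed at 0.757 water and removes 0.591 of that water:
0.591×0.757×(1−α)×310 = 97.803
(1−α) = 97.803/138.69 = 0.7052;  α = 0.2948.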